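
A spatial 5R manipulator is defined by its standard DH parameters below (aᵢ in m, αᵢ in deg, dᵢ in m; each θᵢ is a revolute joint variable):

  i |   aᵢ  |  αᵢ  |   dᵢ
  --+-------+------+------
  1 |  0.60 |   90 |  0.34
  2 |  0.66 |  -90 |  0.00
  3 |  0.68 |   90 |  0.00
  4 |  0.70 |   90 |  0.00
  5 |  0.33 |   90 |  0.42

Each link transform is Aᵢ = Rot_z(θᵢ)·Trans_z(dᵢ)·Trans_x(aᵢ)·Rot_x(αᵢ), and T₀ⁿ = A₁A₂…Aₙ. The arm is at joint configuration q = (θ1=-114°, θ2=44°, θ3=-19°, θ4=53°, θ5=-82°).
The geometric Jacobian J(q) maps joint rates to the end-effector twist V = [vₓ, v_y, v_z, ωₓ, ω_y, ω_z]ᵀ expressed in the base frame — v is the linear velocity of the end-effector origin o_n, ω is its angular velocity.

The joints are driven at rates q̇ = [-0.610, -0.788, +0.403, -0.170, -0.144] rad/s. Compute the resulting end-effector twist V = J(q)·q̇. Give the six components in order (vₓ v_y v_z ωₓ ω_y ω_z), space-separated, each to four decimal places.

o_n = [-0.9297, -1.6757, 2.0809]
J₁: ẑ×o_n = [1.6757, -0.9297, 0.0000], ω = ẑ
J2: z=[-0.9135, 0.4067, 0.0000] o=[-0.2440, -0.5481, 0.3400] → [0.7081, 1.5904, 1.3090, -0.9135, 0.4067, 0.0000]
J3: z=[0.2825, 0.6346, 0.7193] o=[-0.4371, -0.9818, 0.7985] → [1.3130, -0.7167, 0.1165, 0.2825, 0.6346, 0.7193]
J4: z=[-0.7685, 0.5985, -0.2262] o=[-0.8275, -1.3143, 1.2451] → [0.4185, 0.6654, 0.3389, -0.7685, 0.5985, -0.2262]
J5: z=[-0.6285, -0.7724, 0.0916] o=[-0.9114, -1.1655, 1.9239] → [-0.0745, 0.0970, 0.3065, -0.6285, -0.7724, 0.0916]
V = J·q̇ = [-1.1115, -1.1020, -1.0863, 1.0549, -0.0553, -0.2949]

-1.1115 -1.1020 -1.0863 1.0549 -0.0553 -0.2949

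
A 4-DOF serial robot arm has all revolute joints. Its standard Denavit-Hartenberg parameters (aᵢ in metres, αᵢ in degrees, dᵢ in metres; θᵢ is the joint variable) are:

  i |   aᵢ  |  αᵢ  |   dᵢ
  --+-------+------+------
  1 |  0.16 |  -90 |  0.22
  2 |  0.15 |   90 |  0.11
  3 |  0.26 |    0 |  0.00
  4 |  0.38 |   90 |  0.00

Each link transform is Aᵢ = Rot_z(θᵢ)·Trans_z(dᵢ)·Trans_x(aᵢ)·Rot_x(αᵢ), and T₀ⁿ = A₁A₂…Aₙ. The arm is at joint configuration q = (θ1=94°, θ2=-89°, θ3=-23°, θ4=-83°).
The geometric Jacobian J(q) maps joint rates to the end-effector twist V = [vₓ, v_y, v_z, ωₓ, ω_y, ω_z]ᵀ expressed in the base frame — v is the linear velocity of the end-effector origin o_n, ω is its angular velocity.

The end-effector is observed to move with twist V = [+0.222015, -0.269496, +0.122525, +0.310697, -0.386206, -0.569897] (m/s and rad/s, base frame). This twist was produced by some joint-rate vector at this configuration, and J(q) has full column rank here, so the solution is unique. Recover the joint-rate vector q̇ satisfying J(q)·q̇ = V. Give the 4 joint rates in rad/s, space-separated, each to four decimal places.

o_n = [0.3445, 0.1895, 0.5045]
J₁: ẑ×o_n = [-0.1895, 0.3445, 0.0000], ω = ẑ
J2: z=[-0.9976, -0.0698, 0.0000] o=[-0.0112, 0.1596, 0.2200] → [-0.0198, 0.2839, -0.0050, -0.9976, -0.0698, 0.0000]
J3: z=[0.0697, -0.9974, 0.0175] o=[-0.1211, 0.1545, 0.3700] → [-0.1348, -0.0013, 0.4668, 0.0697, -0.9974, 0.0175]
J4: z=[0.0697, -0.9974, 0.0175] o=[-0.0200, 0.1658, 0.6093] → [0.1040, 0.0137, 0.3652, 0.0697, -0.9974, 0.0175]
q̇ = J⁺·V = [-0.5770, -0.2830, -0.2710, 0.6780]

-0.5770 -0.2830 -0.2710 0.6780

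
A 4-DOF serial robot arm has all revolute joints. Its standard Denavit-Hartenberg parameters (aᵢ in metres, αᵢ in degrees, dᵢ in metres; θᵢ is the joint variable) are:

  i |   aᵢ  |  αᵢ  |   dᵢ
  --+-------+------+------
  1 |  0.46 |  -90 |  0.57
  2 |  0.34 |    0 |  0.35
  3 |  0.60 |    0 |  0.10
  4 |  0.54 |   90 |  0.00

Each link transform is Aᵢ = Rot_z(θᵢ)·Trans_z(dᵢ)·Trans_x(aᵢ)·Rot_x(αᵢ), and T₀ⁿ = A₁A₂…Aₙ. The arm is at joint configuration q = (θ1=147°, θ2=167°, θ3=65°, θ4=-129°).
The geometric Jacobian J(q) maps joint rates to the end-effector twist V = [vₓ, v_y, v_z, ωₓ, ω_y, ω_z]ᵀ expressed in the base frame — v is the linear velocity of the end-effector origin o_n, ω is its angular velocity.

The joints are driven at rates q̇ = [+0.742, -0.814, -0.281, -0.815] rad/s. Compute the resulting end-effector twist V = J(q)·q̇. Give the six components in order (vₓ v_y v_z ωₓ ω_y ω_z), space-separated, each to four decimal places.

o_n = [0.0586, -0.5746, 0.4402]
J₁: ẑ×o_n = [0.5746, 0.0586, -0.0000], ω = ẑ
J2: z=[-0.5446, -0.8387, 0.0000] o=[-0.3858, 0.2505, 0.5700] → [0.1089, -0.0707, 0.8222, -0.5446, -0.8387, 0.0000]
J3: z=[-0.5446, -0.8387, 0.0000] o=[-0.2986, -0.2234, 0.4935] → [0.0447, -0.0291, 0.4909, -0.5446, -0.8387, 0.0000]
J4: z=[-0.5446, -0.8387, 0.0000] o=[-0.0432, -0.5085, 0.9663] → [0.4413, -0.2866, 0.1215, -0.5446, -0.8387, 0.0000]
V = J·q̇ = [-0.0345, 0.3428, -0.9062, 1.0403, 1.6019, 0.7420]

-0.0345 0.3428 -0.9062 1.0403 1.6019 0.7420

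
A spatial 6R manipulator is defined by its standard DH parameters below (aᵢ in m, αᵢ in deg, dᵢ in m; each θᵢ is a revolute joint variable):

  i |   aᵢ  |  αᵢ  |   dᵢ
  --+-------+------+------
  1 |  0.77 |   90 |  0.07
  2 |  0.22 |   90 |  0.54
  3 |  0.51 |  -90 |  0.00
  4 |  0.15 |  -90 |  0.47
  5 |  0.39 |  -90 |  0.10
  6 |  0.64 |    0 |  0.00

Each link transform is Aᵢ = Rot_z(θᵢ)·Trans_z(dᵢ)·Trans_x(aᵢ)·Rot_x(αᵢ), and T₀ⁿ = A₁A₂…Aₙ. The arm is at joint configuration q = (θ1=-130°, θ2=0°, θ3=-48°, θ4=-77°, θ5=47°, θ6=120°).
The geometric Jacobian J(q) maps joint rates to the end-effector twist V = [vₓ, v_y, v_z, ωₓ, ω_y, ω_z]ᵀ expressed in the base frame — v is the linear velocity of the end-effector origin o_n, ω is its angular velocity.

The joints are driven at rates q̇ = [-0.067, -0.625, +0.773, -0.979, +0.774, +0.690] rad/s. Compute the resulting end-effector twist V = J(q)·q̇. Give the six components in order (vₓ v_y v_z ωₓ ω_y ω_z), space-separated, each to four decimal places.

-0.3111 0.6528 0.3534 2.0034 -0.8344 -0.1742

o_n = [-1.4492, -0.5803, -0.2249]
J₁: ẑ×o_n = [0.5803, -1.4492, 0.0000], ω = ẑ
J2: z=[-0.7660, 0.6428, 0.0000] o=[-0.4949, -0.5899, 0.0700] → [-0.1895, -0.2259, 0.6061, -0.7660, 0.6428, 0.0000]
J3: z=[-0.0000, 0.0000, -1.0000] o=[-1.0500, -0.4113, 0.0700] → [-0.1691, 0.3992, 0.0000, -0.0000, 0.0000, -1.0000]
J4: z=[-0.9903, -0.1392, 0.0000] o=[-0.9790, -0.9163, 0.0700] → [0.0410, -0.2920, -0.3981, -0.9903, -0.1392, 0.0000]
J5: z=[0.1356, -0.9649, 0.2250] o=[-1.4398, -1.0151, -0.0762] → [0.0457, 0.0180, 0.0499, 0.1356, -0.9649, 0.2250]
J6: z=[0.6525, 0.2578, 0.7126] o=[-1.1354, -1.1312, -0.3128] → [-0.3699, -0.2810, 0.4403, 0.6525, 0.2578, 0.7126]
V = J·q̇ = [-0.3111, 0.6528, 0.3534, 2.0034, -0.8344, -0.1742]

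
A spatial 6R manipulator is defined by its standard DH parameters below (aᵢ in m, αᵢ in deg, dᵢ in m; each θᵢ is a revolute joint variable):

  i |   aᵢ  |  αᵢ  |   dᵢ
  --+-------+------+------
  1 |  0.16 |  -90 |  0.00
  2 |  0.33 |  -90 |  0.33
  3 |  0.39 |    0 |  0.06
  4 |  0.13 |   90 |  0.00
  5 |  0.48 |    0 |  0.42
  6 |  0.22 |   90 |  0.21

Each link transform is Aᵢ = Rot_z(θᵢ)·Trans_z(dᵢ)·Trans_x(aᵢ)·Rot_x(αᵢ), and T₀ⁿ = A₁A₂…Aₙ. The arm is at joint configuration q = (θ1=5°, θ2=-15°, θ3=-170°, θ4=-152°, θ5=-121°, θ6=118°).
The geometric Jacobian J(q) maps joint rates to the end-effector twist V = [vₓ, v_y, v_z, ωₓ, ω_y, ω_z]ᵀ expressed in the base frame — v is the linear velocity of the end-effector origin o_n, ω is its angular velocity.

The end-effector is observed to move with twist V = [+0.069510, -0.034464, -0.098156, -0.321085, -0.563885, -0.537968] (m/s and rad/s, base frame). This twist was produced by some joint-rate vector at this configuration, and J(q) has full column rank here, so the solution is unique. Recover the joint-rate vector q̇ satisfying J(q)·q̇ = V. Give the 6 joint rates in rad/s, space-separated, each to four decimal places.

o_n = [0.3923, 0.8686, 0.4579]
J₁: ẑ×o_n = [-0.8686, 0.3923, 0.0000], ω = ẑ
J2: z=[-0.0872, 0.9962, 0.0000] o=[0.1594, 0.0139, 0.0000] → [0.4561, 0.0399, -0.3065, -0.0872, 0.9962, 0.0000]
J3: z=[0.2578, 0.0226, -0.9659] o=[0.4482, 0.3705, 0.0854] → [0.4895, -0.0420, 0.1297, 0.2578, 0.0226, -0.9659]
J4: z=[0.2578, 0.0226, -0.9659] o=[0.0882, 0.4070, -0.0720] → [0.4578, -0.4304, 0.1122, 0.2578, 0.0226, -0.9659]
J5: z=[0.5237, 0.8368, 0.1593] o=[0.1937, 0.3358, -0.0454] → [0.3363, -0.2320, 0.1128, 0.5237, 0.8368, 0.1593]
J6: z=[0.5237, 0.8368, 0.1593] o=[0.1069, 0.8133, 0.3685] → [0.0660, -0.0013, -0.2099, 0.5237, 0.8368, 0.1593]
q̇ = J⁺·V = [-0.3190, -0.0050, -0.1030, 0.2190, -0.7800, 0.1090]

-0.3190 -0.0050 -0.1030 0.2190 -0.7800 0.1090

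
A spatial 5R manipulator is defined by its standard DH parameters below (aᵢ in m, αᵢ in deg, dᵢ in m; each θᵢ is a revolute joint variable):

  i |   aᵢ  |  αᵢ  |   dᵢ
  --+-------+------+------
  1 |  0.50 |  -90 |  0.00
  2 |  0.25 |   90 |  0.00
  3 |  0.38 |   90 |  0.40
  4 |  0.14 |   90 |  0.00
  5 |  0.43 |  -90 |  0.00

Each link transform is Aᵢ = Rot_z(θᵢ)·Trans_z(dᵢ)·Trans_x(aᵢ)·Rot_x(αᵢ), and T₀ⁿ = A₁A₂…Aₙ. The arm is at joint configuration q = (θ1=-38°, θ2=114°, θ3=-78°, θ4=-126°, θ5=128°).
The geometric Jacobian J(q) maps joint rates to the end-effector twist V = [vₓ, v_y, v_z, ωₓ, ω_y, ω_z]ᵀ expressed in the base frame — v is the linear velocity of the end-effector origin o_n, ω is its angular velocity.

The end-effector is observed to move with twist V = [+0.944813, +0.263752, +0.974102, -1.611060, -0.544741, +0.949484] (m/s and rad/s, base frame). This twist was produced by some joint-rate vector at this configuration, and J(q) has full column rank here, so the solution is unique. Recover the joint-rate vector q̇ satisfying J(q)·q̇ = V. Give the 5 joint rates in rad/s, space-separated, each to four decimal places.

0.5720 -0.9770 -0.6860 0.0580 -0.5460

o_n = [0.4341, -0.9913, -0.2154]
J₁: ẑ×o_n = [0.9913, 0.4341, -0.0000], ω = ẑ
J2: z=[0.6157, 0.7880, 0.0000] o=[0.3940, -0.3078, 0.0000] → [-0.1698, 0.1326, -0.4524, 0.6157, 0.7880, 0.0000]
J3: z=[0.7199, -0.5624, -0.4067] o=[0.3139, -0.2452, -0.2284] → [-0.3107, -0.0582, -0.4694, 0.7199, -0.5624, -0.4067]
J4: z=[0.1855, -0.4088, 0.8936] o=[0.3477, -0.7433, -0.4633] → [0.1203, 0.0313, -0.0107, 0.1855, -0.4088, 0.8936]
J5: z=[0.9642, 0.2509, -0.0854] o=[0.3212, -0.6205, -0.4016] → [0.0150, -0.1891, -0.3859, 0.9642, 0.2509, -0.0854]
q̇ = J⁺·V = [0.5720, -0.9770, -0.6860, 0.0580, -0.5460]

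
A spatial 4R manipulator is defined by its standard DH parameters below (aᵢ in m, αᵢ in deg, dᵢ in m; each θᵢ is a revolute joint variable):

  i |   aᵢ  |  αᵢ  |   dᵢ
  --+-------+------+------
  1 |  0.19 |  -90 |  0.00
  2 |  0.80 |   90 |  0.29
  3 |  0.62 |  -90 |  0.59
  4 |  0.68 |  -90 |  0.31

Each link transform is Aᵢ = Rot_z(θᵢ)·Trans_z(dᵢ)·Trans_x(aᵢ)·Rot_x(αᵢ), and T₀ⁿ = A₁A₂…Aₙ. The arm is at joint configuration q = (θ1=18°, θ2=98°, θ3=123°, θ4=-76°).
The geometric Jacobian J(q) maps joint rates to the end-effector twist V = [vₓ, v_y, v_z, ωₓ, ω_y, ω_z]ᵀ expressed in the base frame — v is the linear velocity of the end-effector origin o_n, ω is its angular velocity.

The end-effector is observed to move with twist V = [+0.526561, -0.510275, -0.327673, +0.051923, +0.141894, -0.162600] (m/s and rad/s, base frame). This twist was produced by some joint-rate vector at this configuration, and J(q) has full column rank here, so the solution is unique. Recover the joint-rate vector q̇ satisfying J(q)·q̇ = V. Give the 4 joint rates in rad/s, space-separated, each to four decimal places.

o_n = [1.1021, 1.1773, -0.2856]
J₁: ẑ×o_n = [-1.1773, 1.1021, 0.0000], ω = ẑ
J2: z=[-0.3090, 0.9511, 0.0000] o=[0.1807, 0.0587, 0.0000] → [-0.2716, -0.0882, -1.2219, -0.3090, 0.9511, 0.0000]
J3: z=[0.9418, 0.3060, -0.1392] o=[-0.0148, 0.3001, -0.7922] → [0.2771, -0.6326, 0.4843, 0.9418, 0.3060, -0.1392]
J4: z=[0.2793, -0.4819, 0.8305] o=[0.4249, 0.9897, -0.5399] → [-0.2784, 0.4914, 0.3788, 0.2793, -0.4819, 0.8305]
q̇ = J⁺·V = [-0.7110, 0.4800, 0.0160, 0.6630]

-0.7110 0.4800 0.0160 0.6630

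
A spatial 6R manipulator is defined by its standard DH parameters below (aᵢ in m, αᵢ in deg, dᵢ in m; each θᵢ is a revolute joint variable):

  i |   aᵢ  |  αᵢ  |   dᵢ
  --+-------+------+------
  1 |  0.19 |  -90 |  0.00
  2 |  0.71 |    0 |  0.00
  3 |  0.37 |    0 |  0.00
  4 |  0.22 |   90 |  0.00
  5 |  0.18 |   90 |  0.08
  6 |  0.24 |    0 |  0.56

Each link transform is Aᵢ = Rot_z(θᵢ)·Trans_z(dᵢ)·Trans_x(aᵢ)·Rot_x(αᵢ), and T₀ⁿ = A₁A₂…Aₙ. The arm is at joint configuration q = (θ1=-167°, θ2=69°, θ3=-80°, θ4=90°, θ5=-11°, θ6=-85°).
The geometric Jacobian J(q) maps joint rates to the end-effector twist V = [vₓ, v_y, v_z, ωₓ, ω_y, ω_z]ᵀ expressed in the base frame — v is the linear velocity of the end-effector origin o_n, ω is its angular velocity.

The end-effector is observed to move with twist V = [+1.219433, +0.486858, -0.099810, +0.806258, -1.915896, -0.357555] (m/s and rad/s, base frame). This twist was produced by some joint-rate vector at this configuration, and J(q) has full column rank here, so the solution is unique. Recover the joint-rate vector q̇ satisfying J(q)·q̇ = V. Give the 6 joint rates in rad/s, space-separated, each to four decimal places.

o_n = [-0.8248, 0.4131, -0.9273]
J₁: ẑ×o_n = [-0.4131, -0.8248, 0.0000], ω = ẑ
J2: z=[0.2250, -0.9744, 0.0000] o=[-0.1851, -0.0427, 0.0000] → [0.9035, 0.2086, -0.5207, 0.2250, -0.9744, 0.0000]
J3: z=[0.2250, -0.9744, 0.0000] o=[-0.4331, -0.1000, -0.6628] → [0.2576, 0.0595, -0.2663, 0.2250, -0.9744, 0.0000]
J4: z=[0.2250, -0.9744, 0.0000] o=[-0.7869, -0.1817, -0.5922] → [0.3264, 0.0754, 0.0969, 0.2250, -0.9744, 0.0000]
J5: z=[-0.9565, -0.2208, 0.1908] o=[-0.8278, -0.1911, -0.8082] → [-0.0890, -0.1133, -0.5772, -0.9565, -0.2208, 0.1908]
J6: z=[-0.1853, 0.9647, 0.1873] o=[-0.9449, -0.1829, -0.9664] → [-0.0739, 0.0298, -0.2264, -0.1853, 0.9647, 0.1873]
q̇ = J⁺·V = [-0.2480, 0.8200, 0.0890, 0.9340, -0.3690, -0.2090]

-0.2480 0.8200 0.0890 0.9340 -0.3690 -0.2090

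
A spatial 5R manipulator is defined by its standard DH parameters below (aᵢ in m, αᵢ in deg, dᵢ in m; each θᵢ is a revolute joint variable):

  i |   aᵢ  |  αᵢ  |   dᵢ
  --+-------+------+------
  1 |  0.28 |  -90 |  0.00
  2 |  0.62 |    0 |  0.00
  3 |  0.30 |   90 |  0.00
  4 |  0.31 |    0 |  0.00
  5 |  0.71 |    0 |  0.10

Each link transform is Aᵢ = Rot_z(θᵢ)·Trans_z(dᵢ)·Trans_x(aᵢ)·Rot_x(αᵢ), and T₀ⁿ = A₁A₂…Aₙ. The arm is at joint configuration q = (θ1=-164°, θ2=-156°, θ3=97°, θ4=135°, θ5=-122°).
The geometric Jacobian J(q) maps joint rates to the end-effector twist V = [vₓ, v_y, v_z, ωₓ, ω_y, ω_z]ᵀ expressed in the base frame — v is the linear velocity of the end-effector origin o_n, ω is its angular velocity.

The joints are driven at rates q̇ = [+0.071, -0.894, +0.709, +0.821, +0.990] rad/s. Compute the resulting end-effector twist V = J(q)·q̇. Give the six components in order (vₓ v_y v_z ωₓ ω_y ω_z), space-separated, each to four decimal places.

0.8980 -0.8605 -0.8508 1.4412 0.6057 1.0037

o_n = [0.0796, -0.3714, 0.9659]
J₁: ẑ×o_n = [0.3714, 0.0796, -0.0000], ω = ẑ
J2: z=[0.2756, -0.9613, 0.0000] o=[-0.2692, -0.0772, 0.0000] → [-0.9285, -0.2662, 0.2542, 0.2756, -0.9613, 0.0000]
J3: z=[0.2756, -0.9613, 0.0000] o=[0.2753, 0.0789, 0.2522] → [-0.6861, -0.1967, -0.3122, 0.2756, -0.9613, 0.0000]
J4: z=[0.8240, 0.2363, 0.5150] o=[0.1268, 0.0364, 0.5093] → [0.3179, -0.4005, -0.3248, 0.8240, 0.2363, 0.5150]
J5: z=[0.8240, 0.2363, 0.5150] o=[0.2957, -0.1432, 0.3214] → [0.2698, -0.6423, -0.1369, 0.8240, 0.2363, 0.5150]
V = J·q̇ = [0.8980, -0.8605, -0.8508, 1.4412, 0.6057, 1.0037]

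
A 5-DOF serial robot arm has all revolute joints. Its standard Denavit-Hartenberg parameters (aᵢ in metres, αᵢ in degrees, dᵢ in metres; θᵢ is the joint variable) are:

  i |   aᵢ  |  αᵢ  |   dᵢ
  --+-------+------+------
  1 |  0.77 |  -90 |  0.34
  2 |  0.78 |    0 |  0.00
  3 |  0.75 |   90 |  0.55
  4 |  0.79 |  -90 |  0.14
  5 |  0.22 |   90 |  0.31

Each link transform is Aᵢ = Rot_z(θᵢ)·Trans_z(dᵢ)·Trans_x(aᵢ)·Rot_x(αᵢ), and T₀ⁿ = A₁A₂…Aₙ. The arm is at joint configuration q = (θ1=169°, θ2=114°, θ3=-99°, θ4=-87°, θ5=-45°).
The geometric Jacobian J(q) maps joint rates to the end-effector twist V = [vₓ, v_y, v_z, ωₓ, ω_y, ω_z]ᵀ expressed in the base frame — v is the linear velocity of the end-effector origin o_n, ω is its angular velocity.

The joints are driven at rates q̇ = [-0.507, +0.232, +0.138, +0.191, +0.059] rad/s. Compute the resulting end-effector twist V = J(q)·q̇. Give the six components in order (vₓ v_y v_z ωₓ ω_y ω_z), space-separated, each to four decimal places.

0.3283 0.7023 -0.4059 -0.1756 -0.3459 -0.3378

o_n = [-1.4990, 0.6765, -0.3741]
J₁: ẑ×o_n = [-0.6765, -1.4990, 0.0000], ω = ẑ
J2: z=[-0.1908, -0.9816, 0.0000] o=[-0.7559, 0.1469, 0.3400] → [0.7010, -0.1363, -0.8305, -0.1908, -0.9816, 0.0000]
J3: z=[-0.1908, -0.9816, 0.0000] o=[-0.4444, 0.0864, -0.3726] → [0.0015, -0.0003, -1.1478, -0.1908, -0.9816, 0.0000]
J4: z=[-0.2541, 0.0494, 0.9659] o=[-1.2605, -0.3153, -0.5667] → [-0.9485, -0.1814, -0.2402, -0.2541, 0.0494, 0.9659]
J5: z=[-0.9569, 0.1327, -0.2585] o=[-1.1847, 0.4737, -0.4422] → [0.0614, 0.1463, -0.1524, -0.9569, 0.1327, -0.2585]
V = J·q̇ = [0.3283, 0.7023, -0.4059, -0.1756, -0.3459, -0.3378]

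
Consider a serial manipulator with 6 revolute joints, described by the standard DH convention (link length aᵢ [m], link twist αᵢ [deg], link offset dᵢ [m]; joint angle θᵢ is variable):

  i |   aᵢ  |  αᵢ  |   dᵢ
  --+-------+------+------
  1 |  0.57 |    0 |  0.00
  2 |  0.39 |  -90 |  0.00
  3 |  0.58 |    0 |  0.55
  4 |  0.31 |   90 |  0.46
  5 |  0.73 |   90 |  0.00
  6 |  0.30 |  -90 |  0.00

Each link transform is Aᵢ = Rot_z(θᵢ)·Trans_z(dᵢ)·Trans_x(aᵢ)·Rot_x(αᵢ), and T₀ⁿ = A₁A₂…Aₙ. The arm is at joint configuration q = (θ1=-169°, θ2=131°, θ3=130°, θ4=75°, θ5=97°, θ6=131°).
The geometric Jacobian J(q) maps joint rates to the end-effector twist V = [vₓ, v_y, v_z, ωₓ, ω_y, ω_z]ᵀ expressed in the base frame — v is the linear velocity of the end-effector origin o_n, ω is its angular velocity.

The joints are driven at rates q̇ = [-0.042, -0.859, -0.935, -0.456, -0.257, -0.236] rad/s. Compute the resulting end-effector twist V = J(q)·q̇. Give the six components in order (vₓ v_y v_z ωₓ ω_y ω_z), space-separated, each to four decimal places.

1.6288 -0.8204 -0.7779 -0.6212 -1.3164 -0.7671

o_n = [0.1513, 1.2892, -0.5460]
J₁: ẑ×o_n = [-1.2892, 0.1513, 0.0000], ω = ẑ
J2: z=[0.0000, 0.0000, 1.0000] o=[-0.5595, -0.1088, 0.0000] → [-1.3980, 0.7108, 0.0000, 0.0000, 0.0000, 1.0000]
J3: z=[0.6157, 0.7880, 0.0000] o=[-0.2522, -0.3489, 0.0000] → [-0.4302, 0.3361, 0.6906, 0.6157, 0.7880, 0.0000]
J4: z=[0.6157, 0.7880, 0.0000] o=[-0.2074, 0.3141, -0.4443] → [-0.0801, 0.0626, 0.3178, 0.6157, 0.7880, 0.0000]
J5: z=[-0.3330, 0.2602, -0.9063] o=[-0.1456, 0.8495, -0.3133] → [0.3379, -0.3465, -0.2237, -0.3330, 0.2602, -0.9063]
J6: z=[-0.6338, 0.6499, 0.4195] o=[0.3641, 1.3708, -0.3509] → [-0.0925, -0.2129, 0.1900, -0.6338, 0.6499, 0.4195]
V = J·q̇ = [1.6288, -0.8204, -0.7779, -0.6212, -1.3164, -0.7671]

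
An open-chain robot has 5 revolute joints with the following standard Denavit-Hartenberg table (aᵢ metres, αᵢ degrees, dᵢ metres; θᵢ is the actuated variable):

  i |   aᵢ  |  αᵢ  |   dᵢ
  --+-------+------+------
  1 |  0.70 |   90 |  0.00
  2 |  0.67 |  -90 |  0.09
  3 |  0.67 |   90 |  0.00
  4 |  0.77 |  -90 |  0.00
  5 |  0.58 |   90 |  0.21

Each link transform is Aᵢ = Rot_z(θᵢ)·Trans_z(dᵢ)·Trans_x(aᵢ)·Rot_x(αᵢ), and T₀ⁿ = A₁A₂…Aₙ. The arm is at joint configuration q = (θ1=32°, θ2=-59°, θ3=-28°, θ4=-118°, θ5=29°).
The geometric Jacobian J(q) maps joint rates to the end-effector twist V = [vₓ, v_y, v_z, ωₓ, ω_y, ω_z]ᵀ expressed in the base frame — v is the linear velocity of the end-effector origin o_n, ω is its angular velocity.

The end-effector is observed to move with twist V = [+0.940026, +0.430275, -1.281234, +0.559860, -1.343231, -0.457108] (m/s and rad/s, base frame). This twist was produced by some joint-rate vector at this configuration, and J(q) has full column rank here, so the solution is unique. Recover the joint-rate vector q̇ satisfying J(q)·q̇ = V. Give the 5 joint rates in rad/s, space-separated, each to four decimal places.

0.0540 0.3300 -0.0420 0.8280 0.9040

o_n = [0.1309, 0.1268, -1.5127]
J₁: ẑ×o_n = [-0.1268, 0.1309, 0.0000], ω = ẑ
J2: z=[0.5299, -0.8480, 0.0000] o=[0.5936, 0.3709, 0.0000] → [1.2828, 0.8016, -0.5218, 0.5299, -0.8480, 0.0000]
J3: z=[0.7269, 0.4542, 0.5150] o=[0.9340, 0.4775, -0.5743] → [-0.2456, 0.2685, 0.1099, 0.7269, 0.4542, 0.5150]
J4: z=[0.2628, -0.8769, 0.4024] o=[1.3590, 0.3722, -1.0814] → [0.4769, -0.3809, -1.1415, 0.2628, -0.8769, 0.4024]
J5: z=[0.2189, -0.3520, -0.9100] o=[0.6355, 0.1202, -1.1579] → [0.1309, 0.5369, -0.1762, 0.2189, -0.3520, -0.9100]
q̇ = J⁺·V = [0.0540, 0.3300, -0.0420, 0.8280, 0.9040]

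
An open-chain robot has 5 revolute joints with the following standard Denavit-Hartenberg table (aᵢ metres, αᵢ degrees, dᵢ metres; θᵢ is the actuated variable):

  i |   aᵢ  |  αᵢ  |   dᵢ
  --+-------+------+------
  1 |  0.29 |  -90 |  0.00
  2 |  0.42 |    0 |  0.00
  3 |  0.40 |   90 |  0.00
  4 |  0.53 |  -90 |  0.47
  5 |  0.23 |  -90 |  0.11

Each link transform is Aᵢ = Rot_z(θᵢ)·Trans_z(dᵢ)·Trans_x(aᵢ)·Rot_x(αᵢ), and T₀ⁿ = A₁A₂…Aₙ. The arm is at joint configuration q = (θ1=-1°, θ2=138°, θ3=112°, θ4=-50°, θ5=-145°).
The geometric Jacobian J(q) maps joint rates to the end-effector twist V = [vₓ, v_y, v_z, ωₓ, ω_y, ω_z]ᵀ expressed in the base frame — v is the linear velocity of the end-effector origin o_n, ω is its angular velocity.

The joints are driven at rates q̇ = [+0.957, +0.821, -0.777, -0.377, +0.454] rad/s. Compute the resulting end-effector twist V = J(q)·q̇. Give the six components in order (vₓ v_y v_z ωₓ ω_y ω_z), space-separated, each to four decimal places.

o_n = [-0.8317, -0.1765, 0.1745]
J₁: ẑ×o_n = [0.1765, -0.8317, 0.0000], ω = ẑ
J2: z=[0.0175, 0.9998, 0.0000] o=[0.2900, -0.0051, 0.0000] → [0.1745, -0.0030, 1.1185, 0.0175, 0.9998, 0.0000]
J3: z=[0.0175, 0.9998, 0.0000] o=[-0.0221, 0.0004, -0.2810] → [0.4555, -0.0079, 0.8063, 0.0175, 0.9998, 0.0000]
J4: z=[-0.9395, 0.0164, -0.3420] o=[-0.1589, 0.0028, 0.0948] → [-0.0600, 0.3049, 0.1795, -0.9395, 0.0164, -0.3420]
J5: z=[-0.2507, 0.6473, 0.7198] o=[-0.7241, -0.3934, 0.2542] → [-0.2078, -0.0974, 0.0152, -0.2507, 0.6473, 0.7198]
V = J·q̇ = [-0.1135, -0.9514, 0.2310, 0.2411, 0.3317, 1.4128]

-0.1135 -0.9514 0.2310 0.2411 0.3317 1.4128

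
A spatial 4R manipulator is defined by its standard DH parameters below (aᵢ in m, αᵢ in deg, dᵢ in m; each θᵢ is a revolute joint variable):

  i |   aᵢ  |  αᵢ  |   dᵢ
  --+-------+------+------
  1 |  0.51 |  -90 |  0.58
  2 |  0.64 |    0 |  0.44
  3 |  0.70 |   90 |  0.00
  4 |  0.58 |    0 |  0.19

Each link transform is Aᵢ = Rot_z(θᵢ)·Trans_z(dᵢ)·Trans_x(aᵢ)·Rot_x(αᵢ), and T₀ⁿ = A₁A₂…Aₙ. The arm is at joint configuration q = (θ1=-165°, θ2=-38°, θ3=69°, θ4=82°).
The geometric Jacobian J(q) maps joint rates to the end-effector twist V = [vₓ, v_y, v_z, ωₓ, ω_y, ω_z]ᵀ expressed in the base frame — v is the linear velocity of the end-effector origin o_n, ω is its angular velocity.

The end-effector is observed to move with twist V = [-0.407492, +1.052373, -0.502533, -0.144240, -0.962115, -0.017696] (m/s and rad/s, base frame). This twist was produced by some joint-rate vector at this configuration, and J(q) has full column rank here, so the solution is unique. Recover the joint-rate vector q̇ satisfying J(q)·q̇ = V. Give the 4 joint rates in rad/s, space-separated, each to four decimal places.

o_n = [-1.4582, -1.4409, 0.7348]
J₁: ẑ×o_n = [1.4409, -1.4582, 0.0000], ω = ẑ
J2: z=[0.2588, -0.9659, 0.0000] o=[-0.4926, -0.1320, 0.5800] → [-0.1495, -0.0401, -1.2714, 0.2588, -0.9659, 0.0000]
J3: z=[0.2588, -0.9659, 0.0000] o=[-0.8659, -0.6875, 0.9740] → [0.2311, 0.0619, -0.7671, 0.2588, -0.9659, 0.0000]
J4: z=[-0.4975, -0.1333, 0.8572] o=[-1.4455, -0.8428, 0.6135] → [0.4964, 0.0495, 0.2958, -0.4975, -0.1333, 0.8572]
q̇ = J⁺·V = [-0.6640, 0.0820, 0.8100, 0.7540]

-0.6640 0.0820 0.8100 0.7540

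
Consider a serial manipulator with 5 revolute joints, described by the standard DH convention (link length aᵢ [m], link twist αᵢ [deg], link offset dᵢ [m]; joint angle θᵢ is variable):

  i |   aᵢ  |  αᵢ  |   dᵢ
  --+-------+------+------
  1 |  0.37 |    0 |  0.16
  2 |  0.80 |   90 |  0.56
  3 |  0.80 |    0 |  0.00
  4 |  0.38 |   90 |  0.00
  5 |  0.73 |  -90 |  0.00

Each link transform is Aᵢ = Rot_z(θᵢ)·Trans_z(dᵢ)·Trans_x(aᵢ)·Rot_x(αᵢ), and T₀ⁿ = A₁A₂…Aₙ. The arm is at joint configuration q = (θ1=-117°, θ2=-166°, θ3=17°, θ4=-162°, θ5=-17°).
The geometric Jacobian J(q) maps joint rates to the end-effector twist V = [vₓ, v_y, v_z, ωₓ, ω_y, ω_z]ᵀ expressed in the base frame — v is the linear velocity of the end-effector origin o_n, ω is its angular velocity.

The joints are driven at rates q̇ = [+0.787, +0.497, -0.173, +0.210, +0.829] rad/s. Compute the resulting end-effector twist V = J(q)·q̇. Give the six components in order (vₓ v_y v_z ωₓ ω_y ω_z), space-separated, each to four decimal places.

-0.1098 -0.4119 -0.2665 -0.0709 -0.4716 1.9631

o_n = [-0.2225, 0.3828, 0.3355]
J₁: ẑ×o_n = [-0.3828, -0.2225, 0.0000], ω = ẑ
J2: z=[0.0000, 0.0000, 1.0000] o=[-0.1680, -0.3297, 0.1600] → [-0.7124, -0.0546, 0.0000, 0.0000, 0.0000, 1.0000]
J3: z=[0.9744, -0.2250, 0.0000] o=[0.0120, 0.4498, 0.7200] → [0.0865, 0.3746, -0.1181, 0.9744, -0.2250, 0.0000]
J4: z=[0.9744, -0.2250, 0.0000] o=[0.1841, 1.1953, 0.9539] → [0.1391, 0.6025, -0.8831, 0.9744, -0.2250, 0.0000]
J5: z=[-0.1290, -0.5589, 0.8192] o=[0.1141, 0.8920, 0.7359] → [0.6409, -0.3274, -0.1224, -0.1290, -0.5589, 0.8192]
V = J·q̇ = [-0.1098, -0.4119, -0.2665, -0.0709, -0.4716, 1.9631]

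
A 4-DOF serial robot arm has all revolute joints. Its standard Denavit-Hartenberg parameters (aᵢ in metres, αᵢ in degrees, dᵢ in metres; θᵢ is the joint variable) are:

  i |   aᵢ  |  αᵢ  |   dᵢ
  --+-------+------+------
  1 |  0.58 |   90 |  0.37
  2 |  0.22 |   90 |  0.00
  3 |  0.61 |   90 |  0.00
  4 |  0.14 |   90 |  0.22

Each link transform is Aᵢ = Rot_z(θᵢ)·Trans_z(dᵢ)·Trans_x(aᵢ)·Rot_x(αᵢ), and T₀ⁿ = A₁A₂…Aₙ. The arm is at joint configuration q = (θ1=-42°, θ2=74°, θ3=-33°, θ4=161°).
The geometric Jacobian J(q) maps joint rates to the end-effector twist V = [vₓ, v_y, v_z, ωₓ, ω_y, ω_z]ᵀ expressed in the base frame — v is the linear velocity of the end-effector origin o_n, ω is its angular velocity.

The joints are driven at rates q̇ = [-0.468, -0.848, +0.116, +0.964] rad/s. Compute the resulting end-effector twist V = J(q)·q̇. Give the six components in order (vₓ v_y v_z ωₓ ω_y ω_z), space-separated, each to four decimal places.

o_n = [0.8637, -0.1793, 0.8388]
J₁: ẑ×o_n = [0.1793, 0.8637, -0.0000], ω = ẑ
J2: z=[-0.6691, -0.7431, 0.0000] o=[0.4310, -0.3881, 0.3700] → [-0.3484, 0.3137, 0.1818, -0.6691, -0.7431, 0.0000]
J3: z=[0.7144, -0.6432, -0.2756] o=[0.4761, -0.4287, 0.5815] → [-0.0968, -0.2906, 0.4274, 0.7144, -0.6432, -0.2756]
J4: z=[0.4496, 0.7237, -0.5235] o=[0.8032, -0.2761, 1.0732] → [-0.1190, 0.0737, -0.0003, 0.4496, 0.7237, -0.5235]
V = J·q̇ = [0.0856, -0.6328, -0.1049, 1.0837, 1.2532, -1.0047]

0.0856 -0.6328 -0.1049 1.0837 1.2532 -1.0047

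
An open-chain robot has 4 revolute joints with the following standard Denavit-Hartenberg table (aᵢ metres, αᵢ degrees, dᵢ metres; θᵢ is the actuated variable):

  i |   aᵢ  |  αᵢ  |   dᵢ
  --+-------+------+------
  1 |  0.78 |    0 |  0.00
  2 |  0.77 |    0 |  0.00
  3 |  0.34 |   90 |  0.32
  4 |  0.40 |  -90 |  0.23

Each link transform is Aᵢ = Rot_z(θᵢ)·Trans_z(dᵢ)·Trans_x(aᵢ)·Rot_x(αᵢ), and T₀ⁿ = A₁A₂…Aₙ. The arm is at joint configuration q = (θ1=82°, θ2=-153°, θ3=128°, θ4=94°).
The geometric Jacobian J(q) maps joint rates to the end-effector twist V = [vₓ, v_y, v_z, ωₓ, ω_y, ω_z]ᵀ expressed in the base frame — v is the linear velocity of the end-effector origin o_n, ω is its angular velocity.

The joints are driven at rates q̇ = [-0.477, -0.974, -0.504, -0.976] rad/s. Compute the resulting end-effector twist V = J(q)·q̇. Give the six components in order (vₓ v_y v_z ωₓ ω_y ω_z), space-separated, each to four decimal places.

o_n = [0.7221, 0.1808, 0.7190]
J₁: ẑ×o_n = [-0.1808, 0.7221, 0.0000], ω = ẑ
J2: z=[0.0000, 0.0000, 1.0000] o=[0.1086, 0.7724, 0.0000] → [0.5916, 0.6136, -0.0000, 0.0000, 0.0000, 1.0000]
J3: z=[0.0000, 0.0000, 1.0000] o=[0.3592, 0.0444, 0.0000] → [-0.1365, 0.3629, 0.0000, 0.0000, 0.0000, 1.0000]
J4: z=[0.8387, -0.5446, 0.0000] o=[0.5444, 0.3295, 0.3200] → [-0.2173, -0.3347, -0.0279, 0.8387, -0.5446, 0.0000]
V = J·q̇ = [-0.2090, -0.7983, 0.0272, -0.8185, 0.5316, -1.9550]

-0.2090 -0.7983 0.0272 -0.8185 0.5316 -1.9550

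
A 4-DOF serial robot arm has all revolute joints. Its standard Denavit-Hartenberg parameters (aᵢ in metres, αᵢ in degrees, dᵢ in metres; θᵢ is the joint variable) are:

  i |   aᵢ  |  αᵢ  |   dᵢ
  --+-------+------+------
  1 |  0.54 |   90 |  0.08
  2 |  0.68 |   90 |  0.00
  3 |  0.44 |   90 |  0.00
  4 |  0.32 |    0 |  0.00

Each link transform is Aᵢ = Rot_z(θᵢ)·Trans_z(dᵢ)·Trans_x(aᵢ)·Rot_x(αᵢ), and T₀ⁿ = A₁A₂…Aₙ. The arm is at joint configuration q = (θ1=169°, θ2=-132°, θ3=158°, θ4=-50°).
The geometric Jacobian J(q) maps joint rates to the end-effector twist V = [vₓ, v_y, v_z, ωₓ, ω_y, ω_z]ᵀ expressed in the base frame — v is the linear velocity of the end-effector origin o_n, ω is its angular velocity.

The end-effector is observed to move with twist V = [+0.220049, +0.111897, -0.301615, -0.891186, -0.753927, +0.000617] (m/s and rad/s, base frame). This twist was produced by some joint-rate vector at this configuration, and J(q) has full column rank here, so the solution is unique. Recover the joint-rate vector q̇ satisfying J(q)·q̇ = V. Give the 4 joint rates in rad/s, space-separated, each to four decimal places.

0.6250 -0.8480 -0.9610 -0.0670

o_n = [-0.6093, 0.3648, -0.1445]
J₁: ẑ×o_n = [-0.3648, -0.6093, 0.0000], ω = ẑ
J2: z=[0.1908, 0.9816, 0.0000] o=[-0.5301, 0.1030, 0.0800] → [-0.2203, 0.0428, 0.1278, 0.1908, 0.9816, 0.0000]
J3: z=[0.7295, -0.1418, 0.6691] o=[-0.0834, 0.0162, -0.4253] → [-0.2731, -0.5568, 0.1798, 0.7295, -0.1418, 0.6691]
J4: z=[0.4230, 0.8623, -0.2784] o=[-0.3199, 0.2301, -0.1222] → [0.0183, 0.0900, 0.3065, 0.4230, 0.8623, -0.2784]
q̇ = J⁺·V = [0.6250, -0.8480, -0.9610, -0.0670]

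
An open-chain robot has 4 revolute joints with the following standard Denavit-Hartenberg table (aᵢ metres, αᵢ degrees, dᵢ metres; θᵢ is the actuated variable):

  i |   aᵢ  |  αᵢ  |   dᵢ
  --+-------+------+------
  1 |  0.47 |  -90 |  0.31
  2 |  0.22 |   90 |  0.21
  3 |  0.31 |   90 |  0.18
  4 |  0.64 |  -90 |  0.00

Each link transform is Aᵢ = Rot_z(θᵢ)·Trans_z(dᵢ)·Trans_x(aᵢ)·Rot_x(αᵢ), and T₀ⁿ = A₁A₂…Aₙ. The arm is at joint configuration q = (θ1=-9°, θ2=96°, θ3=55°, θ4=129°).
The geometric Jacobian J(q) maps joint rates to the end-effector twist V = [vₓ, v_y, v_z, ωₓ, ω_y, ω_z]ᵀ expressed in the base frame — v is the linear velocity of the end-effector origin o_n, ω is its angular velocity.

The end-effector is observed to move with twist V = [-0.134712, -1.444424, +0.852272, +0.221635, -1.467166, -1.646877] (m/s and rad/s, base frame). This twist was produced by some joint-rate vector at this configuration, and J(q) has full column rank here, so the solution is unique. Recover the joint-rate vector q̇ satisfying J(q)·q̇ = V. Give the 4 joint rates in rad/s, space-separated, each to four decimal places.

-0.9960 -0.9940 0.5140 0.7330

o_n = [1.1333, -0.0438, 0.0733]
J₁: ẑ×o_n = [0.0438, 1.1333, -0.0000], ω = ẑ
J2: z=[0.1564, 0.9877, 0.0000] o=[0.4642, -0.0735, 0.3100] → [-0.2338, 0.0370, -0.6562, 0.1564, 0.9877, 0.0000]
J3: z=[0.9823, -0.1556, -0.1045] o=[0.4744, 0.1375, 0.0912] → [-0.0162, -0.0513, -0.0756, 0.9823, -0.1556, -0.1045]
J4: z=[-0.1743, -0.5531, -0.8147] o=[0.6725, 0.3632, -0.1044] → [-0.4299, -0.3444, 0.3258, -0.1743, -0.5531, -0.8147]
q̇ = J⁺·V = [-0.9960, -0.9940, 0.5140, 0.7330]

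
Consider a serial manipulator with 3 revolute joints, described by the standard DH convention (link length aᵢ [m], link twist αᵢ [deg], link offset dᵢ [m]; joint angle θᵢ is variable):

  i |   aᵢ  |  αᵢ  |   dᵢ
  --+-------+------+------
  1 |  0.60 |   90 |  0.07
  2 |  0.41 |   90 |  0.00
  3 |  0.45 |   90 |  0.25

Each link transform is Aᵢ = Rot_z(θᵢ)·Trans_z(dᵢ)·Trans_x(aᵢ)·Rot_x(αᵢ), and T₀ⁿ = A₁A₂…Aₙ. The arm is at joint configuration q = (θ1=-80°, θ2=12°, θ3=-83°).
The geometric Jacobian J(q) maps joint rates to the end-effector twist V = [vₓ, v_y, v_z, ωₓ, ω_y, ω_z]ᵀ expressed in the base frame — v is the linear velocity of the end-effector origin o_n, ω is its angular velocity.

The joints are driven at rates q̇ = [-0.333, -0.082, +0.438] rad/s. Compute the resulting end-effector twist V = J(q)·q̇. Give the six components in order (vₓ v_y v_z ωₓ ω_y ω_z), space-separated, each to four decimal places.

o_n = [0.6320, -1.0123, -0.0779]
J₁: ẑ×o_n = [1.0123, 0.6320, -0.0000], ω = ẑ
J2: z=[-0.9848, -0.1736, 0.0000] o=[0.1042, -0.5909, 0.0700] → [0.0257, -0.1456, 0.5067, -0.9848, -0.1736, 0.0000]
J3: z=[0.0361, -0.2048, -0.9781] o=[0.1738, -0.9858, 0.1552] → [0.0219, -0.4398, 0.0929, 0.0361, -0.2048, -0.9781]
V = J·q̇ = [-0.3296, -0.3911, -0.0009, 0.0966, -0.0754, -0.7614]

-0.3296 -0.3911 -0.0009 0.0966 -0.0754 -0.7614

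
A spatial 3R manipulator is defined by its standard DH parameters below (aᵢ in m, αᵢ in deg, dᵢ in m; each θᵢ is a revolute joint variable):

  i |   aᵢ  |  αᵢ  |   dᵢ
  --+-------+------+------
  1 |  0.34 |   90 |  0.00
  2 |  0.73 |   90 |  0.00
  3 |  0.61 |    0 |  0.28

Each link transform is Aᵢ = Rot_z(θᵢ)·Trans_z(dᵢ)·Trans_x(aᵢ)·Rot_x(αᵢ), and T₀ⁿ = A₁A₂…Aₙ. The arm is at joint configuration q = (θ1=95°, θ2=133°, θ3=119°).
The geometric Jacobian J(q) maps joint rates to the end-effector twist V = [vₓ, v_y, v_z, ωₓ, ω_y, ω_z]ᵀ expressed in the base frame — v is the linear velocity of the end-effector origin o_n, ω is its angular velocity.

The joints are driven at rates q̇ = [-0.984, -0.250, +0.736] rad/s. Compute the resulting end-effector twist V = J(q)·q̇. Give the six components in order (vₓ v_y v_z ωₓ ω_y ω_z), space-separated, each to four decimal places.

0.0382 -0.1272 -0.2643 -0.2960 0.5144 -0.4820

o_n = [0.5098, 0.2942, 0.5086]
J₁: ẑ×o_n = [-0.2942, 0.5098, 0.0000], ω = ẑ
J2: z=[0.9962, 0.0872, 0.0000] o=[-0.0296, 0.3387, 0.0000] → [0.0443, -0.5066, -0.0914, 0.9962, 0.0872, 0.0000]
J3: z=[-0.0637, 0.7286, 0.6820] o=[0.0138, -0.1573, 0.5339] → [-0.3263, 0.3367, -0.3902, -0.0637, 0.7286, 0.6820]
V = J·q̇ = [0.0382, -0.1272, -0.2643, -0.2960, 0.5144, -0.4820]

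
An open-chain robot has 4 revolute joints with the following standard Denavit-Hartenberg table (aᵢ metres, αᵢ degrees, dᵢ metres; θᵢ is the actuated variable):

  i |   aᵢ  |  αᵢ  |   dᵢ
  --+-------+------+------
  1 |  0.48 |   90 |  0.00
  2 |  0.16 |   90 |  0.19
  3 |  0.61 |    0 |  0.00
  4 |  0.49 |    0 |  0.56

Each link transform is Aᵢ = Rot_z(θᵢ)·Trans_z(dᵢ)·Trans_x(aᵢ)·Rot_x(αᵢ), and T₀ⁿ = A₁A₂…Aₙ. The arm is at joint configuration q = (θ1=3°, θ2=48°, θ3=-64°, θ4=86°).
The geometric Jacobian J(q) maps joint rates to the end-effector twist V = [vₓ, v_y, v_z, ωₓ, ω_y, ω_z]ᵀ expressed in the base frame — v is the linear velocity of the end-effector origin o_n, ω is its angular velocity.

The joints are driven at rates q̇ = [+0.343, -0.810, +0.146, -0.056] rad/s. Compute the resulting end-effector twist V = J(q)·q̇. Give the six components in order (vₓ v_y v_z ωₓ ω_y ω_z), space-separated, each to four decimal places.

o_n = [1.4750, 0.2522, 0.2805]
J₁: ẑ×o_n = [-0.2522, 1.4750, 0.0000], ω = ẑ
J2: z=[0.0523, -0.9986, 0.0000] o=[0.4793, 0.0251, 0.0000] → [-0.2802, -0.0147, 1.0062, 0.0523, -0.9986, 0.0000]
J3: z=[0.7421, 0.0389, -0.6691] o=[0.5962, -0.1590, 0.1189] → [0.2815, -0.7080, 0.2710, 0.7421, 0.0389, -0.6691]
J4: z=[0.7421, 0.0389, -0.6691] o=[0.7462, 0.3979, 0.3176] → [-0.0989, -0.4601, -0.1364, 0.7421, 0.0389, -0.6691]
V = J·q̇ = [0.1870, 0.4402, -0.7678, 0.0244, 0.8124, 0.2828]

0.1870 0.4402 -0.7678 0.0244 0.8124 0.2828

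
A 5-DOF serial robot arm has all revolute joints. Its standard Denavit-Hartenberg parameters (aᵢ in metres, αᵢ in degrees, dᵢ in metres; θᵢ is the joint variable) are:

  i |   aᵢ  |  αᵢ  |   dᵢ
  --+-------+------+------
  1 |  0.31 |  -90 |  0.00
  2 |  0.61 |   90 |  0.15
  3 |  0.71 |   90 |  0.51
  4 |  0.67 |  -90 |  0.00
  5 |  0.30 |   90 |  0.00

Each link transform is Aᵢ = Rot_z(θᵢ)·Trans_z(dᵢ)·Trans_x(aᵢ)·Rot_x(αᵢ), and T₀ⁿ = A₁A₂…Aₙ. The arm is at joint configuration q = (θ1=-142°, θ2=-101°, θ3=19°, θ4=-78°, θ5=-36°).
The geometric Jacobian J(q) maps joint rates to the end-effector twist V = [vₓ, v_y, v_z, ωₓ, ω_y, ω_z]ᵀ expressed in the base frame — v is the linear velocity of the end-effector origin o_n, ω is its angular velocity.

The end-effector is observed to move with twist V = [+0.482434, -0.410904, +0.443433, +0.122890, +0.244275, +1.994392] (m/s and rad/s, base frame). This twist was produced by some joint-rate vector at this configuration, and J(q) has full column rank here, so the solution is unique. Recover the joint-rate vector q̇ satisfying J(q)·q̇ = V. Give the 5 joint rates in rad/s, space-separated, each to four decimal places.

0.9350 0.0990 -0.1630 0.5580 0.9790

o_n = [-0.1420, -0.4615, 1.5633]
J₁: ẑ×o_n = [0.4615, -0.1420, 0.0000], ω = ẑ
J2: z=[0.6157, -0.7880, 0.0000] o=[-0.2443, -0.1909, 0.0000] → [-1.2319, -0.9625, -0.0861, 0.6157, -0.7880, 0.0000]
J3: z=[0.7735, 0.6044, -0.1908] o=[-0.0602, -0.2374, 0.5988] → [0.5401, -0.7305, -0.1239, 0.7735, 0.6044, -0.1908]
J4: z=[-0.5332, 0.7833, 0.3196] o=[0.5775, -0.0325, 1.1605] → [0.4527, -0.0152, 0.7924, -0.5332, 0.7833, 0.3196]
J5: z=[0.4959, -0.0166, 0.8682] o=[0.1183, -0.4488, 1.4148] → [0.0085, -0.2997, -0.0106, 0.4959, -0.0166, 0.8682]
q̇ = J⁺·V = [0.9350, 0.0990, -0.1630, 0.5580, 0.9790]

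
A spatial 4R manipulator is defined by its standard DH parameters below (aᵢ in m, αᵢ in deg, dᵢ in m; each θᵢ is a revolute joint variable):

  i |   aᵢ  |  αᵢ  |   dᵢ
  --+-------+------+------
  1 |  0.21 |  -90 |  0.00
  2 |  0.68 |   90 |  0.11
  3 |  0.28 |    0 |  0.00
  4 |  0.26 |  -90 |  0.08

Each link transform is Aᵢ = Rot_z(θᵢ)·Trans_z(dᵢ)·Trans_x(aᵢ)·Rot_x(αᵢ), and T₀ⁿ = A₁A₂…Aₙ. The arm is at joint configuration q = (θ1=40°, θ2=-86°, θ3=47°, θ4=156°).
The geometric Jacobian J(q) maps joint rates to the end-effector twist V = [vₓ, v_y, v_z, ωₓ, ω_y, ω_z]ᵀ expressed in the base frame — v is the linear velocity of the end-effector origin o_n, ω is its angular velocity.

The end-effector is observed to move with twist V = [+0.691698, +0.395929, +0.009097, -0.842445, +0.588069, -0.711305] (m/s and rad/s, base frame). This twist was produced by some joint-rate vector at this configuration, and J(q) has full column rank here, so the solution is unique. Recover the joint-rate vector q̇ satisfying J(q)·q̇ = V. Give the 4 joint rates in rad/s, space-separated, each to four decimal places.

-0.7300 0.9920 0.2620 0.0060

o_n = [-0.0035, 0.2753, 0.6357]
J₁: ẑ×o_n = [-0.2753, -0.0035, 0.0000], ω = ẑ
J2: z=[-0.6428, 0.7660, 0.0000] o=[0.1609, 0.1350, 0.0000] → [0.4870, 0.4086, 0.0357, -0.6428, 0.7660, 0.0000]
J3: z=[-0.7642, -0.6412, 0.0698] o=[0.1265, 0.2497, 0.6783] → [0.0256, -0.0417, -0.1029, -0.7642, -0.6412, 0.0698]
J4: z=[-0.7642, -0.6412, 0.0698] o=[0.0051, 0.4152, 0.8688] → [0.1593, -0.1788, 0.1013, -0.7642, -0.6412, 0.0698]
q̇ = J⁺·V = [-0.7300, 0.9920, 0.2620, 0.0060]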